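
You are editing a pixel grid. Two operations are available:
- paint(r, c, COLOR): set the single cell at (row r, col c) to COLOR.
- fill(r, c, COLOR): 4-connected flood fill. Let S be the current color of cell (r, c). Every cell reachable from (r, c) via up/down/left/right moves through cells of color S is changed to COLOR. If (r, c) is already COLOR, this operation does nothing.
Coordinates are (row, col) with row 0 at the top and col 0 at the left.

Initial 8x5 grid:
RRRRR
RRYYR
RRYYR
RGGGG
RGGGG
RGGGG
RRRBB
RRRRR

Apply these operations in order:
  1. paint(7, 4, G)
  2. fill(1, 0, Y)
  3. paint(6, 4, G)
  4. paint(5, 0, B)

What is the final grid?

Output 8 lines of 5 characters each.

After op 1 paint(7,4,G):
RRRRR
RRYYR
RRYYR
RGGGG
RGGGG
RGGGG
RRRBB
RRRRG
After op 2 fill(1,0,Y) [21 cells changed]:
YYYYY
YYYYY
YYYYY
YGGGG
YGGGG
YGGGG
YYYBB
YYYYG
After op 3 paint(6,4,G):
YYYYY
YYYYY
YYYYY
YGGGG
YGGGG
YGGGG
YYYBG
YYYYG
After op 4 paint(5,0,B):
YYYYY
YYYYY
YYYYY
YGGGG
YGGGG
BGGGG
YYYBG
YYYYG

Answer: YYYYY
YYYYY
YYYYY
YGGGG
YGGGG
BGGGG
YYYBG
YYYYG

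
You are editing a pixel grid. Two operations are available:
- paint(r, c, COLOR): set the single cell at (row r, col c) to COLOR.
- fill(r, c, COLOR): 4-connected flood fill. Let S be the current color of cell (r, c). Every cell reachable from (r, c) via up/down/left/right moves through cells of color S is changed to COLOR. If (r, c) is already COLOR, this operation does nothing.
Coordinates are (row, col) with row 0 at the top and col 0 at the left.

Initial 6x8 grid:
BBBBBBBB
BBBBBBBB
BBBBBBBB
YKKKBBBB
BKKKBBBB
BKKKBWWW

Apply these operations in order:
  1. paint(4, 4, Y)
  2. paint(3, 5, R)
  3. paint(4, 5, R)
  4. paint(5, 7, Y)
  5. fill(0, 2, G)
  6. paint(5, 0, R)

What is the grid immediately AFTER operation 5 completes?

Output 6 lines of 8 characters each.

After op 1 paint(4,4,Y):
BBBBBBBB
BBBBBBBB
BBBBBBBB
YKKKBBBB
BKKKYBBB
BKKKBWWW
After op 2 paint(3,5,R):
BBBBBBBB
BBBBBBBB
BBBBBBBB
YKKKBRBB
BKKKYBBB
BKKKBWWW
After op 3 paint(4,5,R):
BBBBBBBB
BBBBBBBB
BBBBBBBB
YKKKBRBB
BKKKYRBB
BKKKBWWW
After op 4 paint(5,7,Y):
BBBBBBBB
BBBBBBBB
BBBBBBBB
YKKKBRBB
BKKKYRBB
BKKKBWWY
After op 5 fill(0,2,G) [29 cells changed]:
GGGGGGGG
GGGGGGGG
GGGGGGGG
YKKKGRGG
BKKKYRGG
BKKKBWWY

Answer: GGGGGGGG
GGGGGGGG
GGGGGGGG
YKKKGRGG
BKKKYRGG
BKKKBWWY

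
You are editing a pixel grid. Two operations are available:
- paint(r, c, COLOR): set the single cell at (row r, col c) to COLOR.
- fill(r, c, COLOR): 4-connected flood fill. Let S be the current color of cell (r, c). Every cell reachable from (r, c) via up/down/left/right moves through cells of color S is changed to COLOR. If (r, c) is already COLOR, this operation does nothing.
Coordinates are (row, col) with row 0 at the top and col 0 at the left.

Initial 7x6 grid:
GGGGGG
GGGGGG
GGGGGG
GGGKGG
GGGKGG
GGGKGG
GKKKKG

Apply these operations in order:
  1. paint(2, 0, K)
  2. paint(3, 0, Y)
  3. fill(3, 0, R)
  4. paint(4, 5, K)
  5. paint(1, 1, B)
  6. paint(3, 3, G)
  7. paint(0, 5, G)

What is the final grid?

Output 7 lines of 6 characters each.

After op 1 paint(2,0,K):
GGGGGG
GGGGGG
KGGGGG
GGGKGG
GGGKGG
GGGKGG
GKKKKG
After op 2 paint(3,0,Y):
GGGGGG
GGGGGG
KGGGGG
YGGKGG
GGGKGG
GGGKGG
GKKKKG
After op 3 fill(3,0,R) [1 cells changed]:
GGGGGG
GGGGGG
KGGGGG
RGGKGG
GGGKGG
GGGKGG
GKKKKG
After op 4 paint(4,5,K):
GGGGGG
GGGGGG
KGGGGG
RGGKGG
GGGKGK
GGGKGG
GKKKKG
After op 5 paint(1,1,B):
GGGGGG
GBGGGG
KGGGGG
RGGKGG
GGGKGK
GGGKGG
GKKKKG
After op 6 paint(3,3,G):
GGGGGG
GBGGGG
KGGGGG
RGGGGG
GGGKGK
GGGKGG
GKKKKG
After op 7 paint(0,5,G):
GGGGGG
GBGGGG
KGGGGG
RGGGGG
GGGKGK
GGGKGG
GKKKKG

Answer: GGGGGG
GBGGGG
KGGGGG
RGGGGG
GGGKGK
GGGKGG
GKKKKG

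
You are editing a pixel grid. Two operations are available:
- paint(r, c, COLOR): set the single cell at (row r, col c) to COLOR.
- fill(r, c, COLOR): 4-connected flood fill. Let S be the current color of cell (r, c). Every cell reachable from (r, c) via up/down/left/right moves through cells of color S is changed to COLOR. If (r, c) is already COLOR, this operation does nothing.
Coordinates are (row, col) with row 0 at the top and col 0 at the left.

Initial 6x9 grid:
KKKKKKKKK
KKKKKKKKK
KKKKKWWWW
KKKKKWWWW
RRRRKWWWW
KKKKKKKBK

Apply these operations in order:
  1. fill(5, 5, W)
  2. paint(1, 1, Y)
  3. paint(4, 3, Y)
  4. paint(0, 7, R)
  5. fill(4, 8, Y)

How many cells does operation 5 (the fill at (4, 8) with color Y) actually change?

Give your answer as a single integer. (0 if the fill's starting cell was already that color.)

After op 1 fill(5,5,W) [36 cells changed]:
WWWWWWWWW
WWWWWWWWW
WWWWWWWWW
WWWWWWWWW
RRRRWWWWW
WWWWWWWBK
After op 2 paint(1,1,Y):
WWWWWWWWW
WYWWWWWWW
WWWWWWWWW
WWWWWWWWW
RRRRWWWWW
WWWWWWWBK
After op 3 paint(4,3,Y):
WWWWWWWWW
WYWWWWWWW
WWWWWWWWW
WWWWWWWWW
RRRYWWWWW
WWWWWWWBK
After op 4 paint(0,7,R):
WWWWWWWRW
WYWWWWWWW
WWWWWWWWW
WWWWWWWWW
RRRYWWWWW
WWWWWWWBK
After op 5 fill(4,8,Y) [46 cells changed]:
YYYYYYYRY
YYYYYYYYY
YYYYYYYYY
YYYYYYYYY
RRRYYYYYY
YYYYYYYBK

Answer: 46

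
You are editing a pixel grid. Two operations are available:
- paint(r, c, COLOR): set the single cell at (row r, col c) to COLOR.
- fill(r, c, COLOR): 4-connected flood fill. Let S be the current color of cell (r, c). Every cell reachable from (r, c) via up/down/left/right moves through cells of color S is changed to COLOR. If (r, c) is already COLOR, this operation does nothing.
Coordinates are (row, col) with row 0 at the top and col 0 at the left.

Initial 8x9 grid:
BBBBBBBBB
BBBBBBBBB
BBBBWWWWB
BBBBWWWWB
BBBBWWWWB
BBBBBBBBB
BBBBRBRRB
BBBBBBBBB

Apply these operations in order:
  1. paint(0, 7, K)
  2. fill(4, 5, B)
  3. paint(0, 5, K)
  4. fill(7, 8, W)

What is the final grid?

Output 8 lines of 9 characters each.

Answer: WWWWWKWKW
WWWWWWWWW
WWWWWWWWW
WWWWWWWWW
WWWWWWWWW
WWWWWWWWW
WWWWRWRRW
WWWWWWWWW

Derivation:
After op 1 paint(0,7,K):
BBBBBBBKB
BBBBBBBBB
BBBBWWWWB
BBBBWWWWB
BBBBWWWWB
BBBBBBBBB
BBBBRBRRB
BBBBBBBBB
After op 2 fill(4,5,B) [12 cells changed]:
BBBBBBBKB
BBBBBBBBB
BBBBBBBBB
BBBBBBBBB
BBBBBBBBB
BBBBBBBBB
BBBBRBRRB
BBBBBBBBB
After op 3 paint(0,5,K):
BBBBBKBKB
BBBBBBBBB
BBBBBBBBB
BBBBBBBBB
BBBBBBBBB
BBBBBBBBB
BBBBRBRRB
BBBBBBBBB
After op 4 fill(7,8,W) [67 cells changed]:
WWWWWKWKW
WWWWWWWWW
WWWWWWWWW
WWWWWWWWW
WWWWWWWWW
WWWWWWWWW
WWWWRWRRW
WWWWWWWWW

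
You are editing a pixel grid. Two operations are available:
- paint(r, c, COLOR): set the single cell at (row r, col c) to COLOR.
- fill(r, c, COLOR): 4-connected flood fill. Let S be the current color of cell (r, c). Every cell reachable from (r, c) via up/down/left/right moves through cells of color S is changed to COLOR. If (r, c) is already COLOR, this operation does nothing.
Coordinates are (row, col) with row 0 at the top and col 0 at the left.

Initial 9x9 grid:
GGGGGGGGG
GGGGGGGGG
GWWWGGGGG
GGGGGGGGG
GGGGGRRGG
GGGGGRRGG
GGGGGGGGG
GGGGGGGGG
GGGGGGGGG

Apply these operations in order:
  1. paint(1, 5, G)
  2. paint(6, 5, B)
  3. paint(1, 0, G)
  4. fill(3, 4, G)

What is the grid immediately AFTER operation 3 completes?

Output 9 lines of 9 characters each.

After op 1 paint(1,5,G):
GGGGGGGGG
GGGGGGGGG
GWWWGGGGG
GGGGGGGGG
GGGGGRRGG
GGGGGRRGG
GGGGGGGGG
GGGGGGGGG
GGGGGGGGG
After op 2 paint(6,5,B):
GGGGGGGGG
GGGGGGGGG
GWWWGGGGG
GGGGGGGGG
GGGGGRRGG
GGGGGRRGG
GGGGGBGGG
GGGGGGGGG
GGGGGGGGG
After op 3 paint(1,0,G):
GGGGGGGGG
GGGGGGGGG
GWWWGGGGG
GGGGGGGGG
GGGGGRRGG
GGGGGRRGG
GGGGGBGGG
GGGGGGGGG
GGGGGGGGG

Answer: GGGGGGGGG
GGGGGGGGG
GWWWGGGGG
GGGGGGGGG
GGGGGRRGG
GGGGGRRGG
GGGGGBGGG
GGGGGGGGG
GGGGGGGGG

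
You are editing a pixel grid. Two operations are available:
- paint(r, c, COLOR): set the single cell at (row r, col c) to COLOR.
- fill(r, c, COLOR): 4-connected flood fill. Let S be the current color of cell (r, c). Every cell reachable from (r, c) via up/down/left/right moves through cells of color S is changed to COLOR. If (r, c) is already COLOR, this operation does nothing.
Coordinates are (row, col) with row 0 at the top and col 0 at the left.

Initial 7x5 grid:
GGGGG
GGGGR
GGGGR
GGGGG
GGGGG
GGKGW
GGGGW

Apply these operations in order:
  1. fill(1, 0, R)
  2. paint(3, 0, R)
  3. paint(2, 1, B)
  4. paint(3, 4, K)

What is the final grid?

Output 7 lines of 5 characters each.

Answer: RRRRR
RRRRR
RBRRR
RRRRK
RRRRR
RRKRW
RRRRW

Derivation:
After op 1 fill(1,0,R) [30 cells changed]:
RRRRR
RRRRR
RRRRR
RRRRR
RRRRR
RRKRW
RRRRW
After op 2 paint(3,0,R):
RRRRR
RRRRR
RRRRR
RRRRR
RRRRR
RRKRW
RRRRW
After op 3 paint(2,1,B):
RRRRR
RRRRR
RBRRR
RRRRR
RRRRR
RRKRW
RRRRW
After op 4 paint(3,4,K):
RRRRR
RRRRR
RBRRR
RRRRK
RRRRR
RRKRW
RRRRW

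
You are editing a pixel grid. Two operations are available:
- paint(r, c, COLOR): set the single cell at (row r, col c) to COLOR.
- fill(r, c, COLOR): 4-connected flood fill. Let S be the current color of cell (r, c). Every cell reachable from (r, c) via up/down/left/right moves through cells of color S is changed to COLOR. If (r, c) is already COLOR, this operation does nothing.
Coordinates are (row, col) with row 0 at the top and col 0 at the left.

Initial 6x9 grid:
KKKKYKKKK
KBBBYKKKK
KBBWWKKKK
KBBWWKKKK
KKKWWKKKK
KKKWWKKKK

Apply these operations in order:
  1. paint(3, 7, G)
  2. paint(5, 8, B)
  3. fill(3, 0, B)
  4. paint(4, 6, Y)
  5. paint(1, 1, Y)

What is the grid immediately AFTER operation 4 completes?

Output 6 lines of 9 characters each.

Answer: BBBBYKKKK
BBBBYKKKK
BBBWWKKKK
BBBWWKKGK
BBBWWKYKK
BBBWWKKKB

Derivation:
After op 1 paint(3,7,G):
KKKKYKKKK
KBBBYKKKK
KBBWWKKKK
KBBWWKKGK
KKKWWKKKK
KKKWWKKKK
After op 2 paint(5,8,B):
KKKKYKKKK
KBBBYKKKK
KBBWWKKKK
KBBWWKKGK
KKKWWKKKK
KKKWWKKKB
After op 3 fill(3,0,B) [13 cells changed]:
BBBBYKKKK
BBBBYKKKK
BBBWWKKKK
BBBWWKKGK
BBBWWKKKK
BBBWWKKKB
After op 4 paint(4,6,Y):
BBBBYKKKK
BBBBYKKKK
BBBWWKKKK
BBBWWKKGK
BBBWWKYKK
BBBWWKKKB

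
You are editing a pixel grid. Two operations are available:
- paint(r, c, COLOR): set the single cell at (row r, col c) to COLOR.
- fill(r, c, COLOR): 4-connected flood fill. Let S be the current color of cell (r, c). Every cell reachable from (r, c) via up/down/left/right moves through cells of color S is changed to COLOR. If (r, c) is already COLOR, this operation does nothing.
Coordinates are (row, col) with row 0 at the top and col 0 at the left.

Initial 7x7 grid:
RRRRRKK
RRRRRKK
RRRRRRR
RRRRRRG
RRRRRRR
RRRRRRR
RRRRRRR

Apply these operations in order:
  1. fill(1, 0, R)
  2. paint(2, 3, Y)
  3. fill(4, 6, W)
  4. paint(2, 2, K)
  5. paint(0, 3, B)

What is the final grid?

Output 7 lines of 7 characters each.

After op 1 fill(1,0,R) [0 cells changed]:
RRRRRKK
RRRRRKK
RRRRRRR
RRRRRRG
RRRRRRR
RRRRRRR
RRRRRRR
After op 2 paint(2,3,Y):
RRRRRKK
RRRRRKK
RRRYRRR
RRRRRRG
RRRRRRR
RRRRRRR
RRRRRRR
After op 3 fill(4,6,W) [43 cells changed]:
WWWWWKK
WWWWWKK
WWWYWWW
WWWWWWG
WWWWWWW
WWWWWWW
WWWWWWW
After op 4 paint(2,2,K):
WWWWWKK
WWWWWKK
WWKYWWW
WWWWWWG
WWWWWWW
WWWWWWW
WWWWWWW
After op 5 paint(0,3,B):
WWWBWKK
WWWWWKK
WWKYWWW
WWWWWWG
WWWWWWW
WWWWWWW
WWWWWWW

Answer: WWWBWKK
WWWWWKK
WWKYWWW
WWWWWWG
WWWWWWW
WWWWWWW
WWWWWWW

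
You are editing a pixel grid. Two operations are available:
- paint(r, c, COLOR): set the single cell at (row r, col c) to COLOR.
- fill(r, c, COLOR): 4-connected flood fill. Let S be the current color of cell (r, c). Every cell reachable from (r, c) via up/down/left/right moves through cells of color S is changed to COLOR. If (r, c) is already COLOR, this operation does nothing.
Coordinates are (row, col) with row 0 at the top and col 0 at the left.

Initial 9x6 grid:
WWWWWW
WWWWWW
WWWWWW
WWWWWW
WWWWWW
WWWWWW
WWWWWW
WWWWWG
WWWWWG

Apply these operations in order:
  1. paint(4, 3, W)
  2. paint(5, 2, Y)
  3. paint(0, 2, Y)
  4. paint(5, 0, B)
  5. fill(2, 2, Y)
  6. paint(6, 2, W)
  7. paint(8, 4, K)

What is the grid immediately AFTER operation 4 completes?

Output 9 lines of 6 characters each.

After op 1 paint(4,3,W):
WWWWWW
WWWWWW
WWWWWW
WWWWWW
WWWWWW
WWWWWW
WWWWWW
WWWWWG
WWWWWG
After op 2 paint(5,2,Y):
WWWWWW
WWWWWW
WWWWWW
WWWWWW
WWWWWW
WWYWWW
WWWWWW
WWWWWG
WWWWWG
After op 3 paint(0,2,Y):
WWYWWW
WWWWWW
WWWWWW
WWWWWW
WWWWWW
WWYWWW
WWWWWW
WWWWWG
WWWWWG
After op 4 paint(5,0,B):
WWYWWW
WWWWWW
WWWWWW
WWWWWW
WWWWWW
BWYWWW
WWWWWW
WWWWWG
WWWWWG

Answer: WWYWWW
WWWWWW
WWWWWW
WWWWWW
WWWWWW
BWYWWW
WWWWWW
WWWWWG
WWWWWG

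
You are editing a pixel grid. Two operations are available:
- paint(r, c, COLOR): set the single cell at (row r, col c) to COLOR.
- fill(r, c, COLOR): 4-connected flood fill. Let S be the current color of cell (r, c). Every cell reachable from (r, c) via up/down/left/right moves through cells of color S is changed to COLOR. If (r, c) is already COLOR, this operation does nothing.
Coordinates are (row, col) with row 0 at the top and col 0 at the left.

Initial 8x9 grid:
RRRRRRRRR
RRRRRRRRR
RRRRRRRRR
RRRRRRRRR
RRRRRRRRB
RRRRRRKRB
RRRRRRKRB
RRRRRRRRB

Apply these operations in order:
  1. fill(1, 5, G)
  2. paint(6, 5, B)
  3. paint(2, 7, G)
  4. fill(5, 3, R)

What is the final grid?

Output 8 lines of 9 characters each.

After op 1 fill(1,5,G) [66 cells changed]:
GGGGGGGGG
GGGGGGGGG
GGGGGGGGG
GGGGGGGGG
GGGGGGGGB
GGGGGGKGB
GGGGGGKGB
GGGGGGGGB
After op 2 paint(6,5,B):
GGGGGGGGG
GGGGGGGGG
GGGGGGGGG
GGGGGGGGG
GGGGGGGGB
GGGGGGKGB
GGGGGBKGB
GGGGGGGGB
After op 3 paint(2,7,G):
GGGGGGGGG
GGGGGGGGG
GGGGGGGGG
GGGGGGGGG
GGGGGGGGB
GGGGGGKGB
GGGGGBKGB
GGGGGGGGB
After op 4 fill(5,3,R) [65 cells changed]:
RRRRRRRRR
RRRRRRRRR
RRRRRRRRR
RRRRRRRRR
RRRRRRRRB
RRRRRRKRB
RRRRRBKRB
RRRRRRRRB

Answer: RRRRRRRRR
RRRRRRRRR
RRRRRRRRR
RRRRRRRRR
RRRRRRRRB
RRRRRRKRB
RRRRRBKRB
RRRRRRRRB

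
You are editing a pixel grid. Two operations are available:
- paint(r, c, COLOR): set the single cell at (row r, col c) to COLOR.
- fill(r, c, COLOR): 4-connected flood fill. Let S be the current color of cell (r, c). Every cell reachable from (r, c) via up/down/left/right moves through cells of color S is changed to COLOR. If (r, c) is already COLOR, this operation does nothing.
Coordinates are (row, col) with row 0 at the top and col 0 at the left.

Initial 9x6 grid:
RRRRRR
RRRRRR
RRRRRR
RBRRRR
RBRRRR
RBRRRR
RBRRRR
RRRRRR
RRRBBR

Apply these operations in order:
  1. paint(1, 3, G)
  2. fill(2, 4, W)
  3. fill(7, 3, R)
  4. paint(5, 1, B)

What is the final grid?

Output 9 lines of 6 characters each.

After op 1 paint(1,3,G):
RRRRRR
RRRGRR
RRRRRR
RBRRRR
RBRRRR
RBRRRR
RBRRRR
RRRRRR
RRRBBR
After op 2 fill(2,4,W) [47 cells changed]:
WWWWWW
WWWGWW
WWWWWW
WBWWWW
WBWWWW
WBWWWW
WBWWWW
WWWWWW
WWWBBW
After op 3 fill(7,3,R) [47 cells changed]:
RRRRRR
RRRGRR
RRRRRR
RBRRRR
RBRRRR
RBRRRR
RBRRRR
RRRRRR
RRRBBR
After op 4 paint(5,1,B):
RRRRRR
RRRGRR
RRRRRR
RBRRRR
RBRRRR
RBRRRR
RBRRRR
RRRRRR
RRRBBR

Answer: RRRRRR
RRRGRR
RRRRRR
RBRRRR
RBRRRR
RBRRRR
RBRRRR
RRRRRR
RRRBBR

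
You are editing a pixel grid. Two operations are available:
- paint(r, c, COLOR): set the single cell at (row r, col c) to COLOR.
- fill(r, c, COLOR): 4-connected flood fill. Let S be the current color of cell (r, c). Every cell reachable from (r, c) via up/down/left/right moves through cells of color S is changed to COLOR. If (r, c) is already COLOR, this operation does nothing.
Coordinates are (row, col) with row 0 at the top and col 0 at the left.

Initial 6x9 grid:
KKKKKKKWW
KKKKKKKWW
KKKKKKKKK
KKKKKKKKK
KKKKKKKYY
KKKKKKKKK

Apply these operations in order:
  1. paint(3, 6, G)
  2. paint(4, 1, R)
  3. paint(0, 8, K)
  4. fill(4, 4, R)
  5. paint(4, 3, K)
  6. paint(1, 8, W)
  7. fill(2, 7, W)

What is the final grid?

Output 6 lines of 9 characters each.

After op 1 paint(3,6,G):
KKKKKKKWW
KKKKKKKWW
KKKKKKKKK
KKKKKKGKK
KKKKKKKYY
KKKKKKKKK
After op 2 paint(4,1,R):
KKKKKKKWW
KKKKKKKWW
KKKKKKKKK
KKKKKKGKK
KRKKKKKYY
KKKKKKKKK
After op 3 paint(0,8,K):
KKKKKKKWK
KKKKKKKWW
KKKKKKKKK
KKKKKKGKK
KRKKKKKYY
KKKKKKKKK
After op 4 fill(4,4,R) [46 cells changed]:
RRRRRRRWK
RRRRRRRWW
RRRRRRRRR
RRRRRRGRR
RRRRRRRYY
RRRRRRRRR
After op 5 paint(4,3,K):
RRRRRRRWK
RRRRRRRWW
RRRRRRRRR
RRRRRRGRR
RRRKRRRYY
RRRRRRRRR
After op 6 paint(1,8,W):
RRRRRRRWK
RRRRRRRWW
RRRRRRRRR
RRRRRRGRR
RRRKRRRYY
RRRRRRRRR
After op 7 fill(2,7,W) [46 cells changed]:
WWWWWWWWK
WWWWWWWWW
WWWWWWWWW
WWWWWWGWW
WWWKWWWYY
WWWWWWWWW

Answer: WWWWWWWWK
WWWWWWWWW
WWWWWWWWW
WWWWWWGWW
WWWKWWWYY
WWWWWWWWW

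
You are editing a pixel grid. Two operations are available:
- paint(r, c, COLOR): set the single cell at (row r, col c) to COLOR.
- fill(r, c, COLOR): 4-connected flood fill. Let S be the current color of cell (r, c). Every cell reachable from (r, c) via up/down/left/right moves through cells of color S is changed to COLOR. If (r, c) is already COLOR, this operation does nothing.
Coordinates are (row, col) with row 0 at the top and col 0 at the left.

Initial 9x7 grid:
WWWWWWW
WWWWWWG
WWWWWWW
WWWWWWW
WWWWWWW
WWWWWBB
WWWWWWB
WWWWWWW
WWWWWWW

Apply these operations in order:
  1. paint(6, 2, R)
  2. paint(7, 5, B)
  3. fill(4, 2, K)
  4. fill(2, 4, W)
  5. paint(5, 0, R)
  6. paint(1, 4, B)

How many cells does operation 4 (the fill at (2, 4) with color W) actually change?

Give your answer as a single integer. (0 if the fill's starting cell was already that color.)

After op 1 paint(6,2,R):
WWWWWWW
WWWWWWG
WWWWWWW
WWWWWWW
WWWWWWW
WWWWWBB
WWRWWWB
WWWWWWW
WWWWWWW
After op 2 paint(7,5,B):
WWWWWWW
WWWWWWG
WWWWWWW
WWWWWWW
WWWWWWW
WWWWWBB
WWRWWWB
WWWWWBW
WWWWWWW
After op 3 fill(4,2,K) [57 cells changed]:
KKKKKKK
KKKKKKG
KKKKKKK
KKKKKKK
KKKKKKK
KKKKKBB
KKRKKKB
KKKKKBK
KKKKKKK
After op 4 fill(2,4,W) [57 cells changed]:
WWWWWWW
WWWWWWG
WWWWWWW
WWWWWWW
WWWWWWW
WWWWWBB
WWRWWWB
WWWWWBW
WWWWWWW

Answer: 57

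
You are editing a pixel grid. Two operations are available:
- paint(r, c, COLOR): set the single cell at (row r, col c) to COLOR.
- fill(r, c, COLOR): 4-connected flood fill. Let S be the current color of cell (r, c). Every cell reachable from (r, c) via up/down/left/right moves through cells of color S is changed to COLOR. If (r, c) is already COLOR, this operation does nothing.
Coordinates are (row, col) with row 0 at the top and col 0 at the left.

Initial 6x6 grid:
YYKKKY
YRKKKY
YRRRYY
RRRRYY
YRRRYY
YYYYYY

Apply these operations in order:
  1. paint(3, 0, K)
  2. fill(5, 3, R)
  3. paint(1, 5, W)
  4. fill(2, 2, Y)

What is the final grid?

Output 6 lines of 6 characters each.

Answer: YYKKKR
YYKKKW
YYYYYY
KYYYYY
YYYYYY
YYYYYY

Derivation:
After op 1 paint(3,0,K):
YYKKKY
YRKKKY
YRRRYY
KRRRYY
YRRRYY
YYYYYY
After op 2 fill(5,3,R) [15 cells changed]:
YYKKKR
YRKKKR
YRRRRR
KRRRRR
RRRRRR
RRRRRR
After op 3 paint(1,5,W):
YYKKKR
YRKKKW
YRRRRR
KRRRRR
RRRRRR
RRRRRR
After op 4 fill(2,2,Y) [23 cells changed]:
YYKKKR
YYKKKW
YYYYYY
KYYYYY
YYYYYY
YYYYYY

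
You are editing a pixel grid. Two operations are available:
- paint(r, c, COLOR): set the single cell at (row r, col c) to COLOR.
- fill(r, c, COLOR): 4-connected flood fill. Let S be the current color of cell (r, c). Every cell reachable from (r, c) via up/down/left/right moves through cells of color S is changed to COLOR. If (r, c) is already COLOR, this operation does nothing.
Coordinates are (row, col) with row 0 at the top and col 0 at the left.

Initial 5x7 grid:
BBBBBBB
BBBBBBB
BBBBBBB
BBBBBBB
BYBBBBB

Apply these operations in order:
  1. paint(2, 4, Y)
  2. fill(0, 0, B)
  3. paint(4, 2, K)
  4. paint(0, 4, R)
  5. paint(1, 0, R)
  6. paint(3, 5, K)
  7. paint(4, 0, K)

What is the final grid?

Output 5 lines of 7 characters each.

Answer: BBBBRBB
RBBBBBB
BBBBYBB
BBBBBKB
KYKBBBB

Derivation:
After op 1 paint(2,4,Y):
BBBBBBB
BBBBBBB
BBBBYBB
BBBBBBB
BYBBBBB
After op 2 fill(0,0,B) [0 cells changed]:
BBBBBBB
BBBBBBB
BBBBYBB
BBBBBBB
BYBBBBB
After op 3 paint(4,2,K):
BBBBBBB
BBBBBBB
BBBBYBB
BBBBBBB
BYKBBBB
After op 4 paint(0,4,R):
BBBBRBB
BBBBBBB
BBBBYBB
BBBBBBB
BYKBBBB
After op 5 paint(1,0,R):
BBBBRBB
RBBBBBB
BBBBYBB
BBBBBBB
BYKBBBB
After op 6 paint(3,5,K):
BBBBRBB
RBBBBBB
BBBBYBB
BBBBBKB
BYKBBBB
After op 7 paint(4,0,K):
BBBBRBB
RBBBBBB
BBBBYBB
BBBBBKB
KYKBBBB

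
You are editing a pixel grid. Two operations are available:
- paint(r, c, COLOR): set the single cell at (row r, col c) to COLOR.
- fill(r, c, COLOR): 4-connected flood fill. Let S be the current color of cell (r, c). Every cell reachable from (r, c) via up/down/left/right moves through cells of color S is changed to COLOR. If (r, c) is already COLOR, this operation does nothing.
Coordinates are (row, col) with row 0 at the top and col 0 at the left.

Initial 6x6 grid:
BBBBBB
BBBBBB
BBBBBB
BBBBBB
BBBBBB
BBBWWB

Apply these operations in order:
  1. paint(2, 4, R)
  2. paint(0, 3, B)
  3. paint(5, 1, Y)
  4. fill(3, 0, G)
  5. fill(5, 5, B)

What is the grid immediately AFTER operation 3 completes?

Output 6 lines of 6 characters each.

After op 1 paint(2,4,R):
BBBBBB
BBBBBB
BBBBRB
BBBBBB
BBBBBB
BBBWWB
After op 2 paint(0,3,B):
BBBBBB
BBBBBB
BBBBRB
BBBBBB
BBBBBB
BBBWWB
After op 3 paint(5,1,Y):
BBBBBB
BBBBBB
BBBBRB
BBBBBB
BBBBBB
BYBWWB

Answer: BBBBBB
BBBBBB
BBBBRB
BBBBBB
BBBBBB
BYBWWB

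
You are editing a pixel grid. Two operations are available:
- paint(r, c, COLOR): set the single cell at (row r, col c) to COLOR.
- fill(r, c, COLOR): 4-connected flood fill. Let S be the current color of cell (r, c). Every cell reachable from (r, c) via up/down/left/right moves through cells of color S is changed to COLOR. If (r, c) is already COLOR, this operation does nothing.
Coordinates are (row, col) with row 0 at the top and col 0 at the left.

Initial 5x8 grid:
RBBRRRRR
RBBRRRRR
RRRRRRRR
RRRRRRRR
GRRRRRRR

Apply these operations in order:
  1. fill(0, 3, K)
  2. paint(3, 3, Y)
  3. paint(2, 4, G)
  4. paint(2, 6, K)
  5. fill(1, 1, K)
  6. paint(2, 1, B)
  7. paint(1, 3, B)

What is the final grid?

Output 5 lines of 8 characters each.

After op 1 fill(0,3,K) [35 cells changed]:
KBBKKKKK
KBBKKKKK
KKKKKKKK
KKKKKKKK
GKKKKKKK
After op 2 paint(3,3,Y):
KBBKKKKK
KBBKKKKK
KKKKKKKK
KKKYKKKK
GKKKKKKK
After op 3 paint(2,4,G):
KBBKKKKK
KBBKKKKK
KKKKGKKK
KKKYKKKK
GKKKKKKK
After op 4 paint(2,6,K):
KBBKKKKK
KBBKKKKK
KKKKGKKK
KKKYKKKK
GKKKKKKK
After op 5 fill(1,1,K) [4 cells changed]:
KKKKKKKK
KKKKKKKK
KKKKGKKK
KKKYKKKK
GKKKKKKK
After op 6 paint(2,1,B):
KKKKKKKK
KKKKKKKK
KBKKGKKK
KKKYKKKK
GKKKKKKK
After op 7 paint(1,3,B):
KKKKKKKK
KKKBKKKK
KBKKGKKK
KKKYKKKK
GKKKKKKK

Answer: KKKKKKKK
KKKBKKKK
KBKKGKKK
KKKYKKKK
GKKKKKKK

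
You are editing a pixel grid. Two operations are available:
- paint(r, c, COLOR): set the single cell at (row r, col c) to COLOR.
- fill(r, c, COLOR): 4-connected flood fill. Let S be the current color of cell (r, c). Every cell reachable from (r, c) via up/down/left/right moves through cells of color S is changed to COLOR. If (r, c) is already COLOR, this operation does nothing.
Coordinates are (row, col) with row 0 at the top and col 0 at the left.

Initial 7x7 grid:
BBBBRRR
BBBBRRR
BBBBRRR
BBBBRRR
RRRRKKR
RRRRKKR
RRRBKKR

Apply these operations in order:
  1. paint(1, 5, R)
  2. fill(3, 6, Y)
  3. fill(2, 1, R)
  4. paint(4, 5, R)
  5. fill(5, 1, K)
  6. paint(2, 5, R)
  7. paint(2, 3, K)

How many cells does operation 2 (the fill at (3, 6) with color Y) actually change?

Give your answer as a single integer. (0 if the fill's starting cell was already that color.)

Answer: 15

Derivation:
After op 1 paint(1,5,R):
BBBBRRR
BBBBRRR
BBBBRRR
BBBBRRR
RRRRKKR
RRRRKKR
RRRBKKR
After op 2 fill(3,6,Y) [15 cells changed]:
BBBBYYY
BBBBYYY
BBBBYYY
BBBBYYY
RRRRKKY
RRRRKKY
RRRBKKY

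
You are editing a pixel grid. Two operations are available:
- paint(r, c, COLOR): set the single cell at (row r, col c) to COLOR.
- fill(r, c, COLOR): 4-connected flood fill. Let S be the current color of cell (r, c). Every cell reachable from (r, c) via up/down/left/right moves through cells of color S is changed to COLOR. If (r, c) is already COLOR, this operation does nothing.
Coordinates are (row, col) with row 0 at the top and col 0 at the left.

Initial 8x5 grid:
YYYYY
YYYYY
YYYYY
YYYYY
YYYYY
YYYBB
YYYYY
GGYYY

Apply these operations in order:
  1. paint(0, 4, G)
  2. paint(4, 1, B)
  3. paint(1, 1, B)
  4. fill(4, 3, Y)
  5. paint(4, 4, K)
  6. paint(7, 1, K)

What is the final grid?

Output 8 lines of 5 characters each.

After op 1 paint(0,4,G):
YYYYG
YYYYY
YYYYY
YYYYY
YYYYY
YYYBB
YYYYY
GGYYY
After op 2 paint(4,1,B):
YYYYG
YYYYY
YYYYY
YYYYY
YBYYY
YYYBB
YYYYY
GGYYY
After op 3 paint(1,1,B):
YYYYG
YBYYY
YYYYY
YYYYY
YBYYY
YYYBB
YYYYY
GGYYY
After op 4 fill(4,3,Y) [0 cells changed]:
YYYYG
YBYYY
YYYYY
YYYYY
YBYYY
YYYBB
YYYYY
GGYYY
After op 5 paint(4,4,K):
YYYYG
YBYYY
YYYYY
YYYYY
YBYYK
YYYBB
YYYYY
GGYYY
After op 6 paint(7,1,K):
YYYYG
YBYYY
YYYYY
YYYYY
YBYYK
YYYBB
YYYYY
GKYYY

Answer: YYYYG
YBYYY
YYYYY
YYYYY
YBYYK
YYYBB
YYYYY
GKYYY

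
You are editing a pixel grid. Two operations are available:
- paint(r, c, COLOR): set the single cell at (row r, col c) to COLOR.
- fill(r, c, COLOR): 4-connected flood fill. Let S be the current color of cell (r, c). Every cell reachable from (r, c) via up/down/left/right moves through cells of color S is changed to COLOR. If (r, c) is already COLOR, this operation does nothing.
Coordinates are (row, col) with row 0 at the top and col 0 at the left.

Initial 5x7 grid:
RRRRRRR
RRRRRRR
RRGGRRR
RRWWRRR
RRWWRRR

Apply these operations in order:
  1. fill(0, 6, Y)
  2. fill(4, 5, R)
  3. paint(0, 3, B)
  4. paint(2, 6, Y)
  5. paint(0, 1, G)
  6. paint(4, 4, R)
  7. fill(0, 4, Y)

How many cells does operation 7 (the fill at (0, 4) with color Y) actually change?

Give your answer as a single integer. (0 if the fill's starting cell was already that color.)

After op 1 fill(0,6,Y) [29 cells changed]:
YYYYYYY
YYYYYYY
YYGGYYY
YYWWYYY
YYWWYYY
After op 2 fill(4,5,R) [29 cells changed]:
RRRRRRR
RRRRRRR
RRGGRRR
RRWWRRR
RRWWRRR
After op 3 paint(0,3,B):
RRRBRRR
RRRRRRR
RRGGRRR
RRWWRRR
RRWWRRR
After op 4 paint(2,6,Y):
RRRBRRR
RRRRRRR
RRGGRRY
RRWWRRR
RRWWRRR
After op 5 paint(0,1,G):
RGRBRRR
RRRRRRR
RRGGRRY
RRWWRRR
RRWWRRR
After op 6 paint(4,4,R):
RGRBRRR
RRRRRRR
RRGGRRY
RRWWRRR
RRWWRRR
After op 7 fill(0,4,Y) [26 cells changed]:
YGYBYYY
YYYYYYY
YYGGYYY
YYWWYYY
YYWWYYY

Answer: 26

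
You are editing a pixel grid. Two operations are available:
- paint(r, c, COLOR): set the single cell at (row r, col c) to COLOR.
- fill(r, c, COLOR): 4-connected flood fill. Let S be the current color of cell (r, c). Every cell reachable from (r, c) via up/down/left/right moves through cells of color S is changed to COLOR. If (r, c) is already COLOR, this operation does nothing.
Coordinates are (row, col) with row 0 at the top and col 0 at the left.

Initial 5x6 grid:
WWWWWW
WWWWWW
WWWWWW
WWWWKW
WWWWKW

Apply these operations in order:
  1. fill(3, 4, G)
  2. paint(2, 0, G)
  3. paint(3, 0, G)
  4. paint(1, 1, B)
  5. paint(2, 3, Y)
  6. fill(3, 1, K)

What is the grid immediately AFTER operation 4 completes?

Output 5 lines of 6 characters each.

Answer: WWWWWW
WBWWWW
GWWWWW
GWWWGW
WWWWGW

Derivation:
After op 1 fill(3,4,G) [2 cells changed]:
WWWWWW
WWWWWW
WWWWWW
WWWWGW
WWWWGW
After op 2 paint(2,0,G):
WWWWWW
WWWWWW
GWWWWW
WWWWGW
WWWWGW
After op 3 paint(3,0,G):
WWWWWW
WWWWWW
GWWWWW
GWWWGW
WWWWGW
After op 4 paint(1,1,B):
WWWWWW
WBWWWW
GWWWWW
GWWWGW
WWWWGW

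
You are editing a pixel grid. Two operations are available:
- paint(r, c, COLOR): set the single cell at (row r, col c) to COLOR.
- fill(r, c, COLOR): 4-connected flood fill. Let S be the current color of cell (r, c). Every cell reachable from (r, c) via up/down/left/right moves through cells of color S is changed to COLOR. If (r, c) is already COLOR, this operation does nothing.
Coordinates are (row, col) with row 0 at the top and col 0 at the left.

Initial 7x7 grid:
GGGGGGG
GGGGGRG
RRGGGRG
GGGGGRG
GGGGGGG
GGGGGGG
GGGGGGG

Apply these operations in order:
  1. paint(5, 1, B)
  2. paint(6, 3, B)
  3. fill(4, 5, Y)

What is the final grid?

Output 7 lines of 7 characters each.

After op 1 paint(5,1,B):
GGGGGGG
GGGGGRG
RRGGGRG
GGGGGRG
GGGGGGG
GBGGGGG
GGGGGGG
After op 2 paint(6,3,B):
GGGGGGG
GGGGGRG
RRGGGRG
GGGGGRG
GGGGGGG
GBGGGGG
GGGBGGG
After op 3 fill(4,5,Y) [42 cells changed]:
YYYYYYY
YYYYYRY
RRYYYRY
YYYYYRY
YYYYYYY
YBYYYYY
YYYBYYY

Answer: YYYYYYY
YYYYYRY
RRYYYRY
YYYYYRY
YYYYYYY
YBYYYYY
YYYBYYY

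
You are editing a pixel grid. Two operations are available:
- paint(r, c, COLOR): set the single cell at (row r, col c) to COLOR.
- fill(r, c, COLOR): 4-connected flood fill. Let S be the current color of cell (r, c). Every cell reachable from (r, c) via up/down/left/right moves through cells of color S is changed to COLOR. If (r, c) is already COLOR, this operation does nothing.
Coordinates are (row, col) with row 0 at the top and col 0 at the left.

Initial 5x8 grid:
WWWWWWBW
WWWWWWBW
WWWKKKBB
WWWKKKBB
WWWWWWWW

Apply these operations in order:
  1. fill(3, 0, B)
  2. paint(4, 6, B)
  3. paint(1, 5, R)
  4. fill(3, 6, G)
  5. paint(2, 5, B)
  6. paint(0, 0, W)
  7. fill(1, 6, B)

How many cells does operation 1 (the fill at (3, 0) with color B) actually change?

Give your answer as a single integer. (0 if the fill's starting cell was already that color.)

Answer: 26

Derivation:
After op 1 fill(3,0,B) [26 cells changed]:
BBBBBBBW
BBBBBBBW
BBBKKKBB
BBBKKKBB
BBBBBBBB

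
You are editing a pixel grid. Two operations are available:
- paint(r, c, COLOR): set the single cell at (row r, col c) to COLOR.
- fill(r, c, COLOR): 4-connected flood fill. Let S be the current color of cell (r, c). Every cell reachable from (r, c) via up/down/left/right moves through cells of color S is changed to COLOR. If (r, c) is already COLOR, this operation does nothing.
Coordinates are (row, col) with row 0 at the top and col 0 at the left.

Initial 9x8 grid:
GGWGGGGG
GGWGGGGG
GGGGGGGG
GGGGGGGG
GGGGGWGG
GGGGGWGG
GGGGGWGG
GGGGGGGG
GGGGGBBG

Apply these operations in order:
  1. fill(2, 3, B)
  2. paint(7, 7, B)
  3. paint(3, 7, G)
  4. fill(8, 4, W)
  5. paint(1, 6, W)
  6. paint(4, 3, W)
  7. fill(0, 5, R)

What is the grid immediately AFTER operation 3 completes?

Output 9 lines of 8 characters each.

After op 1 fill(2,3,B) [65 cells changed]:
BBWBBBBB
BBWBBBBB
BBBBBBBB
BBBBBBBB
BBBBBWBB
BBBBBWBB
BBBBBWBB
BBBBBBBB
BBBBBBBB
After op 2 paint(7,7,B):
BBWBBBBB
BBWBBBBB
BBBBBBBB
BBBBBBBB
BBBBBWBB
BBBBBWBB
BBBBBWBB
BBBBBBBB
BBBBBBBB
After op 3 paint(3,7,G):
BBWBBBBB
BBWBBBBB
BBBBBBBB
BBBBBBBG
BBBBBWBB
BBBBBWBB
BBBBBWBB
BBBBBBBB
BBBBBBBB

Answer: BBWBBBBB
BBWBBBBB
BBBBBBBB
BBBBBBBG
BBBBBWBB
BBBBBWBB
BBBBBWBB
BBBBBBBB
BBBBBBBB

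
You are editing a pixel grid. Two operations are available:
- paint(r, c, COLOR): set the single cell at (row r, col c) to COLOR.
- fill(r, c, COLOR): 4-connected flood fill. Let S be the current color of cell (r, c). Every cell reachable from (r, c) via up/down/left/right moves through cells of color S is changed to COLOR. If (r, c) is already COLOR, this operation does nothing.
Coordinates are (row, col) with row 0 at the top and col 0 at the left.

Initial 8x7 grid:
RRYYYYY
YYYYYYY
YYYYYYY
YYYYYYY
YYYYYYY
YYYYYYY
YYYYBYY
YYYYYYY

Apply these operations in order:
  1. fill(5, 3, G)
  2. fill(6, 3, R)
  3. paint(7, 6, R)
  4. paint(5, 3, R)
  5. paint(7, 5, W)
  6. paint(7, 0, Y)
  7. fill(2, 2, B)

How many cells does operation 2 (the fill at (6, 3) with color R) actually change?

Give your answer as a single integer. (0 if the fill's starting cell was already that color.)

Answer: 53

Derivation:
After op 1 fill(5,3,G) [53 cells changed]:
RRGGGGG
GGGGGGG
GGGGGGG
GGGGGGG
GGGGGGG
GGGGGGG
GGGGBGG
GGGGGGG
After op 2 fill(6,3,R) [53 cells changed]:
RRRRRRR
RRRRRRR
RRRRRRR
RRRRRRR
RRRRRRR
RRRRRRR
RRRRBRR
RRRRRRR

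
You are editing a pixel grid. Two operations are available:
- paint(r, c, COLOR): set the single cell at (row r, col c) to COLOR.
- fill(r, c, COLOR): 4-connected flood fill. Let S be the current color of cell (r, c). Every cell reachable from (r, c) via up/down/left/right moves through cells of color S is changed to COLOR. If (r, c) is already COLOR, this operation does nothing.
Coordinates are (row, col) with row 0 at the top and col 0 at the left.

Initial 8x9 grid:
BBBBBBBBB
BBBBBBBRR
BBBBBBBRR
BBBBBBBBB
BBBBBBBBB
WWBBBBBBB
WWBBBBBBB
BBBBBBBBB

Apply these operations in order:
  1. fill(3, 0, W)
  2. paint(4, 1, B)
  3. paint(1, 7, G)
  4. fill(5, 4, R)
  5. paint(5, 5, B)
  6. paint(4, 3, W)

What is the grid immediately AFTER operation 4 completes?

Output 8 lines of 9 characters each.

After op 1 fill(3,0,W) [64 cells changed]:
WWWWWWWWW
WWWWWWWRR
WWWWWWWRR
WWWWWWWWW
WWWWWWWWW
WWWWWWWWW
WWWWWWWWW
WWWWWWWWW
After op 2 paint(4,1,B):
WWWWWWWWW
WWWWWWWRR
WWWWWWWRR
WWWWWWWWW
WBWWWWWWW
WWWWWWWWW
WWWWWWWWW
WWWWWWWWW
After op 3 paint(1,7,G):
WWWWWWWWW
WWWWWWWGR
WWWWWWWRR
WWWWWWWWW
WBWWWWWWW
WWWWWWWWW
WWWWWWWWW
WWWWWWWWW
After op 4 fill(5,4,R) [67 cells changed]:
RRRRRRRRR
RRRRRRRGR
RRRRRRRRR
RRRRRRRRR
RBRRRRRRR
RRRRRRRRR
RRRRRRRRR
RRRRRRRRR

Answer: RRRRRRRRR
RRRRRRRGR
RRRRRRRRR
RRRRRRRRR
RBRRRRRRR
RRRRRRRRR
RRRRRRRRR
RRRRRRRRR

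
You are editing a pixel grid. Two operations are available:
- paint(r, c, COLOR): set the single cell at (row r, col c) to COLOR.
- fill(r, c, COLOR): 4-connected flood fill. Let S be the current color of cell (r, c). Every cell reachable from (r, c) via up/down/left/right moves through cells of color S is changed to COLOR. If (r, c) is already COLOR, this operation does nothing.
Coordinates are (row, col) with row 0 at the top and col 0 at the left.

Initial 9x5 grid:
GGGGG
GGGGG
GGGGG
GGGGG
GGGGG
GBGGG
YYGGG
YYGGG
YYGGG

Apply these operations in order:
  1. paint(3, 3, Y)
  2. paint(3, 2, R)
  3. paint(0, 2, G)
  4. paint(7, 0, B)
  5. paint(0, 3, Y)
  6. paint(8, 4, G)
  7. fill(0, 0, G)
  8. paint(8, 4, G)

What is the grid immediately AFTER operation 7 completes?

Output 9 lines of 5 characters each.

After op 1 paint(3,3,Y):
GGGGG
GGGGG
GGGGG
GGGYG
GGGGG
GBGGG
YYGGG
YYGGG
YYGGG
After op 2 paint(3,2,R):
GGGGG
GGGGG
GGGGG
GGRYG
GGGGG
GBGGG
YYGGG
YYGGG
YYGGG
After op 3 paint(0,2,G):
GGGGG
GGGGG
GGGGG
GGRYG
GGGGG
GBGGG
YYGGG
YYGGG
YYGGG
After op 4 paint(7,0,B):
GGGGG
GGGGG
GGGGG
GGRYG
GGGGG
GBGGG
YYGGG
BYGGG
YYGGG
After op 5 paint(0,3,Y):
GGGYG
GGGGG
GGGGG
GGRYG
GGGGG
GBGGG
YYGGG
BYGGG
YYGGG
After op 6 paint(8,4,G):
GGGYG
GGGGG
GGGGG
GGRYG
GGGGG
GBGGG
YYGGG
BYGGG
YYGGG
After op 7 fill(0,0,G) [0 cells changed]:
GGGYG
GGGGG
GGGGG
GGRYG
GGGGG
GBGGG
YYGGG
BYGGG
YYGGG

Answer: GGGYG
GGGGG
GGGGG
GGRYG
GGGGG
GBGGG
YYGGG
BYGGG
YYGGG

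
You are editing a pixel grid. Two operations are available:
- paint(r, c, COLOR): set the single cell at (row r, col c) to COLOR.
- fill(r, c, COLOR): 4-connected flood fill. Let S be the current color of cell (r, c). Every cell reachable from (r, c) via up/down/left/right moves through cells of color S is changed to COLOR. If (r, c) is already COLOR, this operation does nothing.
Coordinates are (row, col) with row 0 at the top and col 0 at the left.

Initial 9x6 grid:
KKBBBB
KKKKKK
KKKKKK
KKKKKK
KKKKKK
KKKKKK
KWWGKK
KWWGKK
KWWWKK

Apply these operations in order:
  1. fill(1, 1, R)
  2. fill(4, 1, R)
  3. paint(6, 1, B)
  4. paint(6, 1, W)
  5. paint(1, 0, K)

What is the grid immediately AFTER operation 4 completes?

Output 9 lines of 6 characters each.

After op 1 fill(1,1,R) [41 cells changed]:
RRBBBB
RRRRRR
RRRRRR
RRRRRR
RRRRRR
RRRRRR
RWWGRR
RWWGRR
RWWWRR
After op 2 fill(4,1,R) [0 cells changed]:
RRBBBB
RRRRRR
RRRRRR
RRRRRR
RRRRRR
RRRRRR
RWWGRR
RWWGRR
RWWWRR
After op 3 paint(6,1,B):
RRBBBB
RRRRRR
RRRRRR
RRRRRR
RRRRRR
RRRRRR
RBWGRR
RWWGRR
RWWWRR
After op 4 paint(6,1,W):
RRBBBB
RRRRRR
RRRRRR
RRRRRR
RRRRRR
RRRRRR
RWWGRR
RWWGRR
RWWWRR

Answer: RRBBBB
RRRRRR
RRRRRR
RRRRRR
RRRRRR
RRRRRR
RWWGRR
RWWGRR
RWWWRR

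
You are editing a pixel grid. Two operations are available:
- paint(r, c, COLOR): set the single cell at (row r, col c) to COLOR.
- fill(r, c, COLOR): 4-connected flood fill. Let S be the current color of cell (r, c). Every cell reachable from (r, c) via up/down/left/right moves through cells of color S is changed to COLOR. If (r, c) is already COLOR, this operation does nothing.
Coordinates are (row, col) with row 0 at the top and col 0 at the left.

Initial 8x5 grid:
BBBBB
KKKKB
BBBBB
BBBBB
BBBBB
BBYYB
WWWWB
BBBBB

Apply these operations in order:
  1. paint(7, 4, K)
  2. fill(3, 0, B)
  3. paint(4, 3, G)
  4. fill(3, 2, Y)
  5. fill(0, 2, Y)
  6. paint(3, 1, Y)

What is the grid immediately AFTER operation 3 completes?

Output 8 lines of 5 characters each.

After op 1 paint(7,4,K):
BBBBB
KKKKB
BBBBB
BBBBB
BBBBB
BBYYB
WWWWB
BBBBK
After op 2 fill(3,0,B) [0 cells changed]:
BBBBB
KKKKB
BBBBB
BBBBB
BBBBB
BBYYB
WWWWB
BBBBK
After op 3 paint(4,3,G):
BBBBB
KKKKB
BBBBB
BBBBB
BBBGB
BBYYB
WWWWB
BBBBK

Answer: BBBBB
KKKKB
BBBBB
BBBBB
BBBGB
BBYYB
WWWWB
BBBBK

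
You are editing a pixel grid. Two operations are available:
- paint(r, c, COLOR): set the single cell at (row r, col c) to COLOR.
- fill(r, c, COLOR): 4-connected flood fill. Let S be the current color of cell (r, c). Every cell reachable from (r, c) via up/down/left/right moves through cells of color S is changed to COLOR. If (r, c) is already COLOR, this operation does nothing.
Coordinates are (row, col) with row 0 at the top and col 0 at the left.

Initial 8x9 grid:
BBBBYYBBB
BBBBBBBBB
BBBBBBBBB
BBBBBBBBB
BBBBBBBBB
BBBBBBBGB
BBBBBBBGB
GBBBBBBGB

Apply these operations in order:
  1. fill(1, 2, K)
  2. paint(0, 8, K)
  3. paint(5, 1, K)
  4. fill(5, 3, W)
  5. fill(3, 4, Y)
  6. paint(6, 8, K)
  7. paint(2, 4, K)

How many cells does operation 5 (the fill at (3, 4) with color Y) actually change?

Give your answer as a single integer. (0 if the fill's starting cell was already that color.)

Answer: 66

Derivation:
After op 1 fill(1,2,K) [66 cells changed]:
KKKKYYKKK
KKKKKKKKK
KKKKKKKKK
KKKKKKKKK
KKKKKKKKK
KKKKKKKGK
KKKKKKKGK
GKKKKKKGK
After op 2 paint(0,8,K):
KKKKYYKKK
KKKKKKKKK
KKKKKKKKK
KKKKKKKKK
KKKKKKKKK
KKKKKKKGK
KKKKKKKGK
GKKKKKKGK
After op 3 paint(5,1,K):
KKKKYYKKK
KKKKKKKKK
KKKKKKKKK
KKKKKKKKK
KKKKKKKKK
KKKKKKKGK
KKKKKKKGK
GKKKKKKGK
After op 4 fill(5,3,W) [66 cells changed]:
WWWWYYWWW
WWWWWWWWW
WWWWWWWWW
WWWWWWWWW
WWWWWWWWW
WWWWWWWGW
WWWWWWWGW
GWWWWWWGW
After op 5 fill(3,4,Y) [66 cells changed]:
YYYYYYYYY
YYYYYYYYY
YYYYYYYYY
YYYYYYYYY
YYYYYYYYY
YYYYYYYGY
YYYYYYYGY
GYYYYYYGY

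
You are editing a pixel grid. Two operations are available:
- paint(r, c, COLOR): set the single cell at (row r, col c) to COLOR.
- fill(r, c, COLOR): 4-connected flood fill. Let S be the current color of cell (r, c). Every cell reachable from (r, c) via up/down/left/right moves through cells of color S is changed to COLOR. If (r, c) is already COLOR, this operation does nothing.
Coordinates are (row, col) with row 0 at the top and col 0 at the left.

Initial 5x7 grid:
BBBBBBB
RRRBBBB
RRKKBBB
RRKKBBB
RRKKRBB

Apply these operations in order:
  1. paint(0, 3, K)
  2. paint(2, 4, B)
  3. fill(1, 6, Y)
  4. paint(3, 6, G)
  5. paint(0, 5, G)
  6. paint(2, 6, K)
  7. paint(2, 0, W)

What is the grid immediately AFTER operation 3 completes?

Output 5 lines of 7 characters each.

After op 1 paint(0,3,K):
BBBKBBB
RRRBBBB
RRKKBBB
RRKKBBB
RRKKRBB
After op 2 paint(2,4,B):
BBBKBBB
RRRBBBB
RRKKBBB
RRKKBBB
RRKKRBB
After op 3 fill(1,6,Y) [15 cells changed]:
BBBKYYY
RRRYYYY
RRKKYYY
RRKKYYY
RRKKRYY

Answer: BBBKYYY
RRRYYYY
RRKKYYY
RRKKYYY
RRKKRYY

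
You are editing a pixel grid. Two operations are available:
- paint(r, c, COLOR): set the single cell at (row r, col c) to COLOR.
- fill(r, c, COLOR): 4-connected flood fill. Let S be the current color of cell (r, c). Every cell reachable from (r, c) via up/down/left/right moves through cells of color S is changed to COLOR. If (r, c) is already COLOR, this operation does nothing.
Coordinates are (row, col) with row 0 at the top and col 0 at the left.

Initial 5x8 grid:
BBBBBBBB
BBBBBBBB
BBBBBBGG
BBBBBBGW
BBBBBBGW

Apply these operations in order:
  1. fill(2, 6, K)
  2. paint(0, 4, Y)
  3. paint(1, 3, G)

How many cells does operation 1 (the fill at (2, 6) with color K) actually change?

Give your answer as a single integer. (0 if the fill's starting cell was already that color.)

Answer: 4

Derivation:
After op 1 fill(2,6,K) [4 cells changed]:
BBBBBBBB
BBBBBBBB
BBBBBBKK
BBBBBBKW
BBBBBBKW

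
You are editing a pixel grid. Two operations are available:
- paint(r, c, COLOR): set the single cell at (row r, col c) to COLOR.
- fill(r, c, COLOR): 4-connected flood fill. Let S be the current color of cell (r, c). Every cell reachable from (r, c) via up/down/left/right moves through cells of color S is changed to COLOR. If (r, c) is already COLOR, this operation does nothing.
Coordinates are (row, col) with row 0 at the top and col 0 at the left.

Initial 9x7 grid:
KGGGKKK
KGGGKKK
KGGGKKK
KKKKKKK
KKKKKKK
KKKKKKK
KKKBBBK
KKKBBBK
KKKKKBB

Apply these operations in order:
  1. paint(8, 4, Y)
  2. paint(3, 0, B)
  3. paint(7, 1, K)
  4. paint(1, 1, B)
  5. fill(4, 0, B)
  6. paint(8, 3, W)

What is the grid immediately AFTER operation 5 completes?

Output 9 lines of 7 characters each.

Answer: KGGGBBB
KBGGBBB
KGGGBBB
BBBBBBB
BBBBBBB
BBBBBBB
BBBBBBB
BBBBBBB
BBBBYBB

Derivation:
After op 1 paint(8,4,Y):
KGGGKKK
KGGGKKK
KGGGKKK
KKKKKKK
KKKKKKK
KKKKKKK
KKKBBBK
KKKBBBK
KKKKYBB
After op 2 paint(3,0,B):
KGGGKKK
KGGGKKK
KGGGKKK
BKKKKKK
KKKKKKK
KKKKKKK
KKKBBBK
KKKBBBK
KKKKYBB
After op 3 paint(7,1,K):
KGGGKKK
KGGGKKK
KGGGKKK
BKKKKKK
KKKKKKK
KKKKKKK
KKKBBBK
KKKBBBK
KKKKYBB
After op 4 paint(1,1,B):
KGGGKKK
KBGGKKK
KGGGKKK
BKKKKKK
KKKKKKK
KKKKKKK
KKKBBBK
KKKBBBK
KKKKYBB
After op 5 fill(4,0,B) [41 cells changed]:
KGGGBBB
KBGGBBB
KGGGBBB
BBBBBBB
BBBBBBB
BBBBBBB
BBBBBBB
BBBBBBB
BBBBYBB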